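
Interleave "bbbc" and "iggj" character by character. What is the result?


Interleaving "bbbc" and "iggj":
  Position 0: 'b' from first, 'i' from second => "bi"
  Position 1: 'b' from first, 'g' from second => "bg"
  Position 2: 'b' from first, 'g' from second => "bg"
  Position 3: 'c' from first, 'j' from second => "cj"
Result: bibgbgcj

bibgbgcj


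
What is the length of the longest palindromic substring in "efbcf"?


Input: "efbcf"
Checking substrings for palindromes:
  No multi-char palindromic substrings found
Longest palindromic substring: "e" with length 1

1


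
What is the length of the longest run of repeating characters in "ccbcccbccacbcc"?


Input: "ccbcccbccacbcc"
Scanning for longest run:
  Position 1 ('c'): continues run of 'c', length=2
  Position 2 ('b'): new char, reset run to 1
  Position 3 ('c'): new char, reset run to 1
  Position 4 ('c'): continues run of 'c', length=2
  Position 5 ('c'): continues run of 'c', length=3
  Position 6 ('b'): new char, reset run to 1
  Position 7 ('c'): new char, reset run to 1
  Position 8 ('c'): continues run of 'c', length=2
  Position 9 ('a'): new char, reset run to 1
  Position 10 ('c'): new char, reset run to 1
  Position 11 ('b'): new char, reset run to 1
  Position 12 ('c'): new char, reset run to 1
  Position 13 ('c'): continues run of 'c', length=2
Longest run: 'c' with length 3

3


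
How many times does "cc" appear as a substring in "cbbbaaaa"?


Searching for "cc" in "cbbbaaaa"
Scanning each position:
  Position 0: "cb" => no
  Position 1: "bb" => no
  Position 2: "bb" => no
  Position 3: "ba" => no
  Position 4: "aa" => no
  Position 5: "aa" => no
  Position 6: "aa" => no
Total occurrences: 0

0


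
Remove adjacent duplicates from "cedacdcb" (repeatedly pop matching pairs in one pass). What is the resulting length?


Input: cedacdcb
Stack-based adjacent duplicate removal:
  Read 'c': push. Stack: c
  Read 'e': push. Stack: ce
  Read 'd': push. Stack: ced
  Read 'a': push. Stack: ceda
  Read 'c': push. Stack: cedac
  Read 'd': push. Stack: cedacd
  Read 'c': push. Stack: cedacdc
  Read 'b': push. Stack: cedacdcb
Final stack: "cedacdcb" (length 8)

8


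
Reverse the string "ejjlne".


Input: ejjlne
Reading characters right to left:
  Position 5: 'e'
  Position 4: 'n'
  Position 3: 'l'
  Position 2: 'j'
  Position 1: 'j'
  Position 0: 'e'
Reversed: enljje

enljje


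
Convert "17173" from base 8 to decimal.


Input: "17173" in base 8
Positional expansion:
  Digit '1' (value 1) x 8^4 = 4096
  Digit '7' (value 7) x 8^3 = 3584
  Digit '1' (value 1) x 8^2 = 64
  Digit '7' (value 7) x 8^1 = 56
  Digit '3' (value 3) x 8^0 = 3
Sum = 7803

7803


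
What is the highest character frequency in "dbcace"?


Input: dbcace
Character counts:
  'a': 1
  'b': 1
  'c': 2
  'd': 1
  'e': 1
Maximum frequency: 2

2


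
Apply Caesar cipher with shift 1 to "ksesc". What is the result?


Caesar cipher: shift "ksesc" by 1
  'k' (pos 10) + 1 = pos 11 = 'l'
  's' (pos 18) + 1 = pos 19 = 't'
  'e' (pos 4) + 1 = pos 5 = 'f'
  's' (pos 18) + 1 = pos 19 = 't'
  'c' (pos 2) + 1 = pos 3 = 'd'
Result: ltftd

ltftd


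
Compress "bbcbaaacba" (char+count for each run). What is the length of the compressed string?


Input: bbcbaaacba
Runs:
  'b' x 2 => "b2"
  'c' x 1 => "c1"
  'b' x 1 => "b1"
  'a' x 3 => "a3"
  'c' x 1 => "c1"
  'b' x 1 => "b1"
  'a' x 1 => "a1"
Compressed: "b2c1b1a3c1b1a1"
Compressed length: 14

14


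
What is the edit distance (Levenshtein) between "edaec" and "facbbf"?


Computing edit distance: "edaec" -> "facbbf"
DP table:
           f    a    c    b    b    f
      0    1    2    3    4    5    6
  e   1    1    2    3    4    5    6
  d   2    2    2    3    4    5    6
  a   3    3    2    3    4    5    6
  e   4    4    3    3    4    5    6
  c   5    5    4    3    4    5    6
Edit distance = dp[5][6] = 6

6


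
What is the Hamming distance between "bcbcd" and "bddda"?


Comparing "bcbcd" and "bddda" position by position:
  Position 0: 'b' vs 'b' => same
  Position 1: 'c' vs 'd' => differ
  Position 2: 'b' vs 'd' => differ
  Position 3: 'c' vs 'd' => differ
  Position 4: 'd' vs 'a' => differ
Total differences (Hamming distance): 4

4


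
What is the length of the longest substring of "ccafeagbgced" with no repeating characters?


Input: "ccafeagbgced"
Sliding window (track last position of each char):
  Position 0 ('c'): window [0,0] length 1 -- new best
  Position 1 ('c'): repeat (last at 0), move window start to 1
  Position 1 ('c'): window [1,1] length 1
  Position 2 ('a'): window [1,2] length 2 -- new best
  Position 3 ('f'): window [1,3] length 3 -- new best
  Position 4 ('e'): window [1,4] length 4 -- new best
  Position 5 ('a'): repeat (last at 2), move window start to 3
  Position 5 ('a'): window [3,5] length 3
  Position 6 ('g'): window [3,6] length 4
  Position 7 ('b'): window [3,7] length 5 -- new best
  Position 8 ('g'): repeat (last at 6), move window start to 7
  Position 8 ('g'): window [7,8] length 2
  Position 9 ('c'): window [7,9] length 3
  Position 10 ('e'): window [7,10] length 4
  Position 11 ('d'): window [7,11] length 5
Longest substring with no repeats: "feagb" with length 5

5


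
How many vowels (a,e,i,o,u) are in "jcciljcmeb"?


Input: jcciljcmeb
Checking each character:
  'j' at position 0: consonant
  'c' at position 1: consonant
  'c' at position 2: consonant
  'i' at position 3: vowel (running total: 1)
  'l' at position 4: consonant
  'j' at position 5: consonant
  'c' at position 6: consonant
  'm' at position 7: consonant
  'e' at position 8: vowel (running total: 2)
  'b' at position 9: consonant
Total vowels: 2

2


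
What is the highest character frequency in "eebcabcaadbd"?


Input: eebcabcaadbd
Character counts:
  'a': 3
  'b': 3
  'c': 2
  'd': 2
  'e': 2
Maximum frequency: 3

3


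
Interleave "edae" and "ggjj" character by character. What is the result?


Interleaving "edae" and "ggjj":
  Position 0: 'e' from first, 'g' from second => "eg"
  Position 1: 'd' from first, 'g' from second => "dg"
  Position 2: 'a' from first, 'j' from second => "aj"
  Position 3: 'e' from first, 'j' from second => "ej"
Result: egdgajej

egdgajej


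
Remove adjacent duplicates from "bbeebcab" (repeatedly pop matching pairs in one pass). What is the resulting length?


Input: bbeebcab
Stack-based adjacent duplicate removal:
  Read 'b': push. Stack: b
  Read 'b': matches stack top 'b' => pop. Stack: (empty)
  Read 'e': push. Stack: e
  Read 'e': matches stack top 'e' => pop. Stack: (empty)
  Read 'b': push. Stack: b
  Read 'c': push. Stack: bc
  Read 'a': push. Stack: bca
  Read 'b': push. Stack: bcab
Final stack: "bcab" (length 4)

4


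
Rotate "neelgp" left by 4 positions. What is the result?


Input: "neelgp", rotate left by 4
First 4 characters: "neel"
Remaining characters: "gp"
Concatenate remaining + first: "gp" + "neel" = "gpneel"

gpneel


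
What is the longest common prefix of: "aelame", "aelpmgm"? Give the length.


Words: aelame, aelpmgm
  Position 0: all 'a' => match
  Position 1: all 'e' => match
  Position 2: all 'l' => match
  Position 3: ('a', 'p') => mismatch, stop
LCP = "ael" (length 3)

3


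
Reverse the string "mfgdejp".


Input: mfgdejp
Reading characters right to left:
  Position 6: 'p'
  Position 5: 'j'
  Position 4: 'e'
  Position 3: 'd'
  Position 2: 'g'
  Position 1: 'f'
  Position 0: 'm'
Reversed: pjedgfm

pjedgfm


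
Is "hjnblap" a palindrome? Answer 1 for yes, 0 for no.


Input: hjnblap
Reversed: palbnjh
  Compare pos 0 ('h') with pos 6 ('p'): MISMATCH
  Compare pos 1 ('j') with pos 5 ('a'): MISMATCH
  Compare pos 2 ('n') with pos 4 ('l'): MISMATCH
Result: not a palindrome

0


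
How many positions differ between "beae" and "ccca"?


Comparing "beae" and "ccca" position by position:
  Position 0: 'b' vs 'c' => DIFFER
  Position 1: 'e' vs 'c' => DIFFER
  Position 2: 'a' vs 'c' => DIFFER
  Position 3: 'e' vs 'a' => DIFFER
Positions that differ: 4

4


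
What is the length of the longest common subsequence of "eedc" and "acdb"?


LCS of "eedc" and "acdb"
DP table:
           a    c    d    b
      0    0    0    0    0
  e   0    0    0    0    0
  e   0    0    0    0    0
  d   0    0    0    1    1
  c   0    0    1    1    1
LCS length = dp[4][4] = 1

1


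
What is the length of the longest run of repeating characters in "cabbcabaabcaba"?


Input: "cabbcabaabcaba"
Scanning for longest run:
  Position 1 ('a'): new char, reset run to 1
  Position 2 ('b'): new char, reset run to 1
  Position 3 ('b'): continues run of 'b', length=2
  Position 4 ('c'): new char, reset run to 1
  Position 5 ('a'): new char, reset run to 1
  Position 6 ('b'): new char, reset run to 1
  Position 7 ('a'): new char, reset run to 1
  Position 8 ('a'): continues run of 'a', length=2
  Position 9 ('b'): new char, reset run to 1
  Position 10 ('c'): new char, reset run to 1
  Position 11 ('a'): new char, reset run to 1
  Position 12 ('b'): new char, reset run to 1
  Position 13 ('a'): new char, reset run to 1
Longest run: 'b' with length 2

2


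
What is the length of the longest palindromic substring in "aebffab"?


Input: "aebffab"
Checking substrings for palindromes:
  [3:5] "ff" (len 2) => palindrome
Longest palindromic substring: "ff" with length 2

2


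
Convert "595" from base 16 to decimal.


Input: "595" in base 16
Positional expansion:
  Digit '5' (value 5) x 16^2 = 1280
  Digit '9' (value 9) x 16^1 = 144
  Digit '5' (value 5) x 16^0 = 5
Sum = 1429

1429


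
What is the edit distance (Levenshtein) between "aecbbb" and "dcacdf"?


Computing edit distance: "aecbbb" -> "dcacdf"
DP table:
           d    c    a    c    d    f
      0    1    2    3    4    5    6
  a   1    1    2    2    3    4    5
  e   2    2    2    3    3    4    5
  c   3    3    2    3    3    4    5
  b   4    4    3    3    4    4    5
  b   5    5    4    4    4    5    5
  b   6    6    5    5    5    5    6
Edit distance = dp[6][6] = 6

6


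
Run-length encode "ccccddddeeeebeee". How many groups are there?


Input: ccccddddeeeebeee
Scanning for consecutive runs:
  Group 1: 'c' x 4 (positions 0-3)
  Group 2: 'd' x 4 (positions 4-7)
  Group 3: 'e' x 4 (positions 8-11)
  Group 4: 'b' x 1 (positions 12-12)
  Group 5: 'e' x 3 (positions 13-15)
Total groups: 5

5


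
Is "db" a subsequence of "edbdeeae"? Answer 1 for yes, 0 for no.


Check if "db" is a subsequence of "edbdeeae"
Greedy scan:
  Position 0 ('e'): no match needed
  Position 1 ('d'): matches sub[0] = 'd'
  Position 2 ('b'): matches sub[1] = 'b'
  Position 3 ('d'): no match needed
  Position 4 ('e'): no match needed
  Position 5 ('e'): no match needed
  Position 6 ('a'): no match needed
  Position 7 ('e'): no match needed
All 2 characters matched => is a subsequence

1


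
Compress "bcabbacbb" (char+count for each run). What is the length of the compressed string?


Input: bcabbacbb
Runs:
  'b' x 1 => "b1"
  'c' x 1 => "c1"
  'a' x 1 => "a1"
  'b' x 2 => "b2"
  'a' x 1 => "a1"
  'c' x 1 => "c1"
  'b' x 2 => "b2"
Compressed: "b1c1a1b2a1c1b2"
Compressed length: 14

14


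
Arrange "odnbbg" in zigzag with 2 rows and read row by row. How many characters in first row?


Zigzag "odnbbg" into 2 rows:
Placing characters:
  'o' => row 0
  'd' => row 1
  'n' => row 0
  'b' => row 1
  'b' => row 0
  'g' => row 1
Rows:
  Row 0: "onb"
  Row 1: "dbg"
First row length: 3

3


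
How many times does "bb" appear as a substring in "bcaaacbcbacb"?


Searching for "bb" in "bcaaacbcbacb"
Scanning each position:
  Position 0: "bc" => no
  Position 1: "ca" => no
  Position 2: "aa" => no
  Position 3: "aa" => no
  Position 4: "ac" => no
  Position 5: "cb" => no
  Position 6: "bc" => no
  Position 7: "cb" => no
  Position 8: "ba" => no
  Position 9: "ac" => no
  Position 10: "cb" => no
Total occurrences: 0

0


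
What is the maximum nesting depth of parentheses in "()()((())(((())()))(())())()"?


Input: "()()((())(((())()))(())())()"
Tracking depth:
  Position 0 '(': depth becomes 1
  Position 1 ')': depth becomes 0
  Position 2 '(': depth becomes 1
  Position 3 ')': depth becomes 0
  Position 4 '(': depth becomes 1
  Position 5 '(': depth becomes 2
  Position 6 '(': depth becomes 3
  Position 7 ')': depth becomes 2
  Position 8 ')': depth becomes 1
  Position 9 '(': depth becomes 2
  Position 10 '(': depth becomes 3
  Position 11 '(': depth becomes 4
  Position 12 '(': depth becomes 5
  Position 13 ')': depth becomes 4
  Position 14 ')': depth becomes 3
  Position 15 '(': depth becomes 4
  Position 16 ')': depth becomes 3
  Position 17 ')': depth becomes 2
  Position 18 ')': depth becomes 1
  Position 19 '(': depth becomes 2
  Position 20 '(': depth becomes 3
  Position 21 ')': depth becomes 2
  Position 22 ')': depth becomes 1
  Position 23 '(': depth becomes 2
  Position 24 ')': depth becomes 1
  Position 25 ')': depth becomes 0
  Position 26 '(': depth becomes 1
  Position 27 ')': depth becomes 0
Maximum depth reached: 5

5


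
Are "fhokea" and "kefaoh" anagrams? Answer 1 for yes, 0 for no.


Strings: "fhokea", "kefaoh"
Sorted first:  aefhko
Sorted second: aefhko
Sorted forms match => anagrams

1


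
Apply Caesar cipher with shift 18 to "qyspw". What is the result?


Caesar cipher: shift "qyspw" by 18
  'q' (pos 16) + 18 = pos 8 = 'i'
  'y' (pos 24) + 18 = pos 16 = 'q'
  's' (pos 18) + 18 = pos 10 = 'k'
  'p' (pos 15) + 18 = pos 7 = 'h'
  'w' (pos 22) + 18 = pos 14 = 'o'
Result: iqkho

iqkho


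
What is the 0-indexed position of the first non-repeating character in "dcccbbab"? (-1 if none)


Input: dcccbbab
Character frequencies:
  'a': 1
  'b': 3
  'c': 3
  'd': 1
Scanning left to right for freq == 1:
  Position 0 ('d'): unique! => answer = 0

0


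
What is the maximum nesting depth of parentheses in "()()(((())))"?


Input: "()()(((())))"
Tracking depth:
  Position 0 '(': depth becomes 1
  Position 1 ')': depth becomes 0
  Position 2 '(': depth becomes 1
  Position 3 ')': depth becomes 0
  Position 4 '(': depth becomes 1
  Position 5 '(': depth becomes 2
  Position 6 '(': depth becomes 3
  Position 7 '(': depth becomes 4
  Position 8 ')': depth becomes 3
  Position 9 ')': depth becomes 2
  Position 10 ')': depth becomes 1
  Position 11 ')': depth becomes 0
Maximum depth reached: 4

4


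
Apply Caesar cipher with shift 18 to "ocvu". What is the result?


Caesar cipher: shift "ocvu" by 18
  'o' (pos 14) + 18 = pos 6 = 'g'
  'c' (pos 2) + 18 = pos 20 = 'u'
  'v' (pos 21) + 18 = pos 13 = 'n'
  'u' (pos 20) + 18 = pos 12 = 'm'
Result: gunm

gunm


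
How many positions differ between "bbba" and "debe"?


Comparing "bbba" and "debe" position by position:
  Position 0: 'b' vs 'd' => DIFFER
  Position 1: 'b' vs 'e' => DIFFER
  Position 2: 'b' vs 'b' => same
  Position 3: 'a' vs 'e' => DIFFER
Positions that differ: 3

3


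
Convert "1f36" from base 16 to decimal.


Input: "1f36" in base 16
Positional expansion:
  Digit '1' (value 1) x 16^3 = 4096
  Digit 'f' (value 15) x 16^2 = 3840
  Digit '3' (value 3) x 16^1 = 48
  Digit '6' (value 6) x 16^0 = 6
Sum = 7990

7990


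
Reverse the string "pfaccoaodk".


Input: pfaccoaodk
Reading characters right to left:
  Position 9: 'k'
  Position 8: 'd'
  Position 7: 'o'
  Position 6: 'a'
  Position 5: 'o'
  Position 4: 'c'
  Position 3: 'c'
  Position 2: 'a'
  Position 1: 'f'
  Position 0: 'p'
Reversed: kdoaoccafp

kdoaoccafp


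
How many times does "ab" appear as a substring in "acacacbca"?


Searching for "ab" in "acacacbca"
Scanning each position:
  Position 0: "ac" => no
  Position 1: "ca" => no
  Position 2: "ac" => no
  Position 3: "ca" => no
  Position 4: "ac" => no
  Position 5: "cb" => no
  Position 6: "bc" => no
  Position 7: "ca" => no
Total occurrences: 0

0


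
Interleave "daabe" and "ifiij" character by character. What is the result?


Interleaving "daabe" and "ifiij":
  Position 0: 'd' from first, 'i' from second => "di"
  Position 1: 'a' from first, 'f' from second => "af"
  Position 2: 'a' from first, 'i' from second => "ai"
  Position 3: 'b' from first, 'i' from second => "bi"
  Position 4: 'e' from first, 'j' from second => "ej"
Result: diafaibiej

diafaibiej


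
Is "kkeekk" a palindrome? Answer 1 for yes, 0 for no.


Input: kkeekk
Reversed: kkeekk
  Compare pos 0 ('k') with pos 5 ('k'): match
  Compare pos 1 ('k') with pos 4 ('k'): match
  Compare pos 2 ('e') with pos 3 ('e'): match
Result: palindrome

1


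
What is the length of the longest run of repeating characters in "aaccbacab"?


Input: "aaccbacab"
Scanning for longest run:
  Position 1 ('a'): continues run of 'a', length=2
  Position 2 ('c'): new char, reset run to 1
  Position 3 ('c'): continues run of 'c', length=2
  Position 4 ('b'): new char, reset run to 1
  Position 5 ('a'): new char, reset run to 1
  Position 6 ('c'): new char, reset run to 1
  Position 7 ('a'): new char, reset run to 1
  Position 8 ('b'): new char, reset run to 1
Longest run: 'a' with length 2

2


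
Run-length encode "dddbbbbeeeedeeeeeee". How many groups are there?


Input: dddbbbbeeeedeeeeeee
Scanning for consecutive runs:
  Group 1: 'd' x 3 (positions 0-2)
  Group 2: 'b' x 4 (positions 3-6)
  Group 3: 'e' x 4 (positions 7-10)
  Group 4: 'd' x 1 (positions 11-11)
  Group 5: 'e' x 7 (positions 12-18)
Total groups: 5

5


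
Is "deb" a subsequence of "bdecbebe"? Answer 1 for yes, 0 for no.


Check if "deb" is a subsequence of "bdecbebe"
Greedy scan:
  Position 0 ('b'): no match needed
  Position 1 ('d'): matches sub[0] = 'd'
  Position 2 ('e'): matches sub[1] = 'e'
  Position 3 ('c'): no match needed
  Position 4 ('b'): matches sub[2] = 'b'
  Position 5 ('e'): no match needed
  Position 6 ('b'): no match needed
  Position 7 ('e'): no match needed
All 3 characters matched => is a subsequence

1


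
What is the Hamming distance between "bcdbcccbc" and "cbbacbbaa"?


Comparing "bcdbcccbc" and "cbbacbbaa" position by position:
  Position 0: 'b' vs 'c' => differ
  Position 1: 'c' vs 'b' => differ
  Position 2: 'd' vs 'b' => differ
  Position 3: 'b' vs 'a' => differ
  Position 4: 'c' vs 'c' => same
  Position 5: 'c' vs 'b' => differ
  Position 6: 'c' vs 'b' => differ
  Position 7: 'b' vs 'a' => differ
  Position 8: 'c' vs 'a' => differ
Total differences (Hamming distance): 8

8


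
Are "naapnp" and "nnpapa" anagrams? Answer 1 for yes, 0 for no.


Strings: "naapnp", "nnpapa"
Sorted first:  aannpp
Sorted second: aannpp
Sorted forms match => anagrams

1


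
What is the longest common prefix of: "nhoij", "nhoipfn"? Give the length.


Words: nhoij, nhoipfn
  Position 0: all 'n' => match
  Position 1: all 'h' => match
  Position 2: all 'o' => match
  Position 3: all 'i' => match
  Position 4: ('j', 'p') => mismatch, stop
LCP = "nhoi" (length 4)

4


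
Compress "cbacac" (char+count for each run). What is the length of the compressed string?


Input: cbacac
Runs:
  'c' x 1 => "c1"
  'b' x 1 => "b1"
  'a' x 1 => "a1"
  'c' x 1 => "c1"
  'a' x 1 => "a1"
  'c' x 1 => "c1"
Compressed: "c1b1a1c1a1c1"
Compressed length: 12

12


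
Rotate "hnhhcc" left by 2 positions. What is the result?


Input: "hnhhcc", rotate left by 2
First 2 characters: "hn"
Remaining characters: "hhcc"
Concatenate remaining + first: "hhcc" + "hn" = "hhcchn"

hhcchn


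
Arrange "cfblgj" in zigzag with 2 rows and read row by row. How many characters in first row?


Zigzag "cfblgj" into 2 rows:
Placing characters:
  'c' => row 0
  'f' => row 1
  'b' => row 0
  'l' => row 1
  'g' => row 0
  'j' => row 1
Rows:
  Row 0: "cbg"
  Row 1: "flj"
First row length: 3

3


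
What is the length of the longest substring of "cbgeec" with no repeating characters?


Input: "cbgeec"
Sliding window (track last position of each char):
  Position 0 ('c'): window [0,0] length 1 -- new best
  Position 1 ('b'): window [0,1] length 2 -- new best
  Position 2 ('g'): window [0,2] length 3 -- new best
  Position 3 ('e'): window [0,3] length 4 -- new best
  Position 4 ('e'): repeat (last at 3), move window start to 4
  Position 4 ('e'): window [4,4] length 1
  Position 5 ('c'): window [4,5] length 2
Longest substring with no repeats: "cbge" with length 4

4


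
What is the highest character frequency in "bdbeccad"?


Input: bdbeccad
Character counts:
  'a': 1
  'b': 2
  'c': 2
  'd': 2
  'e': 1
Maximum frequency: 2

2


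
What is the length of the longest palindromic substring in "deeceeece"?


Input: "deeceeece"
Checking substrings for palindromes:
  [2:9] "eceeece" (len 7) => palindrome
  [1:6] "eecee" (len 5) => palindrome
  [3:8] "ceeec" (len 5) => palindrome
  [2:5] "ece" (len 3) => palindrome
  [4:7] "eee" (len 3) => palindrome
  [6:9] "ece" (len 3) => palindrome
Longest palindromic substring: "eceeece" with length 7

7


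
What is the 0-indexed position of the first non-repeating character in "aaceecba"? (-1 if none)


Input: aaceecba
Character frequencies:
  'a': 3
  'b': 1
  'c': 2
  'e': 2
Scanning left to right for freq == 1:
  Position 0 ('a'): freq=3, skip
  Position 1 ('a'): freq=3, skip
  Position 2 ('c'): freq=2, skip
  Position 3 ('e'): freq=2, skip
  Position 4 ('e'): freq=2, skip
  Position 5 ('c'): freq=2, skip
  Position 6 ('b'): unique! => answer = 6

6


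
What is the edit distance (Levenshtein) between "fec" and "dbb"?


Computing edit distance: "fec" -> "dbb"
DP table:
           d    b    b
      0    1    2    3
  f   1    1    2    3
  e   2    2    2    3
  c   3    3    3    3
Edit distance = dp[3][3] = 3

3


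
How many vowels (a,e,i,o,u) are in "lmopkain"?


Input: lmopkain
Checking each character:
  'l' at position 0: consonant
  'm' at position 1: consonant
  'o' at position 2: vowel (running total: 1)
  'p' at position 3: consonant
  'k' at position 4: consonant
  'a' at position 5: vowel (running total: 2)
  'i' at position 6: vowel (running total: 3)
  'n' at position 7: consonant
Total vowels: 3

3


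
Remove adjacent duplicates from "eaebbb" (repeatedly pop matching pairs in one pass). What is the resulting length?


Input: eaebbb
Stack-based adjacent duplicate removal:
  Read 'e': push. Stack: e
  Read 'a': push. Stack: ea
  Read 'e': push. Stack: eae
  Read 'b': push. Stack: eaeb
  Read 'b': matches stack top 'b' => pop. Stack: eae
  Read 'b': push. Stack: eaeb
Final stack: "eaeb" (length 4)

4


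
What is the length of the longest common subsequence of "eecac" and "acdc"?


LCS of "eecac" and "acdc"
DP table:
           a    c    d    c
      0    0    0    0    0
  e   0    0    0    0    0
  e   0    0    0    0    0
  c   0    0    1    1    1
  a   0    1    1    1    1
  c   0    1    2    2    2
LCS length = dp[5][4] = 2

2


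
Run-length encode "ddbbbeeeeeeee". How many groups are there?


Input: ddbbbeeeeeeee
Scanning for consecutive runs:
  Group 1: 'd' x 2 (positions 0-1)
  Group 2: 'b' x 3 (positions 2-4)
  Group 3: 'e' x 8 (positions 5-12)
Total groups: 3

3


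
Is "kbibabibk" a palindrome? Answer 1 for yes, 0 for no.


Input: kbibabibk
Reversed: kbibabibk
  Compare pos 0 ('k') with pos 8 ('k'): match
  Compare pos 1 ('b') with pos 7 ('b'): match
  Compare pos 2 ('i') with pos 6 ('i'): match
  Compare pos 3 ('b') with pos 5 ('b'): match
Result: palindrome

1


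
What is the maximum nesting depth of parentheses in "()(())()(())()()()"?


Input: "()(())()(())()()()"
Tracking depth:
  Position 0 '(': depth becomes 1
  Position 1 ')': depth becomes 0
  Position 2 '(': depth becomes 1
  Position 3 '(': depth becomes 2
  Position 4 ')': depth becomes 1
  Position 5 ')': depth becomes 0
  Position 6 '(': depth becomes 1
  Position 7 ')': depth becomes 0
  Position 8 '(': depth becomes 1
  Position 9 '(': depth becomes 2
  Position 10 ')': depth becomes 1
  Position 11 ')': depth becomes 0
  Position 12 '(': depth becomes 1
  Position 13 ')': depth becomes 0
  Position 14 '(': depth becomes 1
  Position 15 ')': depth becomes 0
  Position 16 '(': depth becomes 1
  Position 17 ')': depth becomes 0
Maximum depth reached: 2

2


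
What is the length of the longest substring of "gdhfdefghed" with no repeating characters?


Input: "gdhfdefghed"
Sliding window (track last position of each char):
  Position 0 ('g'): window [0,0] length 1 -- new best
  Position 1 ('d'): window [0,1] length 2 -- new best
  Position 2 ('h'): window [0,2] length 3 -- new best
  Position 3 ('f'): window [0,3] length 4 -- new best
  Position 4 ('d'): repeat (last at 1), move window start to 2
  Position 4 ('d'): window [2,4] length 3
  Position 5 ('e'): window [2,5] length 4
  Position 6 ('f'): repeat (last at 3), move window start to 4
  Position 6 ('f'): window [4,6] length 3
  Position 7 ('g'): window [4,7] length 4
  Position 8 ('h'): window [4,8] length 5 -- new best
  Position 9 ('e'): repeat (last at 5), move window start to 6
  Position 9 ('e'): window [6,9] length 4
  Position 10 ('d'): window [6,10] length 5
Longest substring with no repeats: "defgh" with length 5

5


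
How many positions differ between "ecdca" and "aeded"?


Comparing "ecdca" and "aeded" position by position:
  Position 0: 'e' vs 'a' => DIFFER
  Position 1: 'c' vs 'e' => DIFFER
  Position 2: 'd' vs 'd' => same
  Position 3: 'c' vs 'e' => DIFFER
  Position 4: 'a' vs 'd' => DIFFER
Positions that differ: 4

4


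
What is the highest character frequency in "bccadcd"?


Input: bccadcd
Character counts:
  'a': 1
  'b': 1
  'c': 3
  'd': 2
Maximum frequency: 3

3


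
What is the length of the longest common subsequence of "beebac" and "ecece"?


LCS of "beebac" and "ecece"
DP table:
           e    c    e    c    e
      0    0    0    0    0    0
  b   0    0    0    0    0    0
  e   0    1    1    1    1    1
  e   0    1    1    2    2    2
  b   0    1    1    2    2    2
  a   0    1    1    2    2    2
  c   0    1    2    2    3    3
LCS length = dp[6][5] = 3

3


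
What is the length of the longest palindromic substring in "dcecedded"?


Input: "dcecedded"
Checking substrings for palindromes:
  [4:8] "edde" (len 4) => palindrome
  [1:4] "cec" (len 3) => palindrome
  [2:5] "ece" (len 3) => palindrome
  [6:9] "ded" (len 3) => palindrome
  [5:7] "dd" (len 2) => palindrome
Longest palindromic substring: "edde" with length 4

4


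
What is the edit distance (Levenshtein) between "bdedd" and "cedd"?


Computing edit distance: "bdedd" -> "cedd"
DP table:
           c    e    d    d
      0    1    2    3    4
  b   1    1    2    3    4
  d   2    2    2    2    3
  e   3    3    2    3    3
  d   4    4    3    2    3
  d   5    5    4    3    2
Edit distance = dp[5][4] = 2

2


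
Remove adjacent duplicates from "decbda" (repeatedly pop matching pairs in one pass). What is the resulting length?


Input: decbda
Stack-based adjacent duplicate removal:
  Read 'd': push. Stack: d
  Read 'e': push. Stack: de
  Read 'c': push. Stack: dec
  Read 'b': push. Stack: decb
  Read 'd': push. Stack: decbd
  Read 'a': push. Stack: decbda
Final stack: "decbda" (length 6)

6


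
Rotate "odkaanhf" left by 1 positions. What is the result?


Input: "odkaanhf", rotate left by 1
First 1 characters: "o"
Remaining characters: "dkaanhf"
Concatenate remaining + first: "dkaanhf" + "o" = "dkaanhfo"

dkaanhfo


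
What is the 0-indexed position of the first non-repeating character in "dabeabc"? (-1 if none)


Input: dabeabc
Character frequencies:
  'a': 2
  'b': 2
  'c': 1
  'd': 1
  'e': 1
Scanning left to right for freq == 1:
  Position 0 ('d'): unique! => answer = 0

0


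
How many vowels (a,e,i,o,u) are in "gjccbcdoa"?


Input: gjccbcdoa
Checking each character:
  'g' at position 0: consonant
  'j' at position 1: consonant
  'c' at position 2: consonant
  'c' at position 3: consonant
  'b' at position 4: consonant
  'c' at position 5: consonant
  'd' at position 6: consonant
  'o' at position 7: vowel (running total: 1)
  'a' at position 8: vowel (running total: 2)
Total vowels: 2

2


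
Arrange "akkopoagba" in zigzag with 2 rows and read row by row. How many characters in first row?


Zigzag "akkopoagba" into 2 rows:
Placing characters:
  'a' => row 0
  'k' => row 1
  'k' => row 0
  'o' => row 1
  'p' => row 0
  'o' => row 1
  'a' => row 0
  'g' => row 1
  'b' => row 0
  'a' => row 1
Rows:
  Row 0: "akpab"
  Row 1: "kooga"
First row length: 5

5


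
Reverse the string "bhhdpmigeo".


Input: bhhdpmigeo
Reading characters right to left:
  Position 9: 'o'
  Position 8: 'e'
  Position 7: 'g'
  Position 6: 'i'
  Position 5: 'm'
  Position 4: 'p'
  Position 3: 'd'
  Position 2: 'h'
  Position 1: 'h'
  Position 0: 'b'
Reversed: oegimpdhhb

oegimpdhhb


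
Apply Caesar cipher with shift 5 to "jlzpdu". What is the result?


Caesar cipher: shift "jlzpdu" by 5
  'j' (pos 9) + 5 = pos 14 = 'o'
  'l' (pos 11) + 5 = pos 16 = 'q'
  'z' (pos 25) + 5 = pos 4 = 'e'
  'p' (pos 15) + 5 = pos 20 = 'u'
  'd' (pos 3) + 5 = pos 8 = 'i'
  'u' (pos 20) + 5 = pos 25 = 'z'
Result: oqeuiz

oqeuiz


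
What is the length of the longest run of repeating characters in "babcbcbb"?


Input: "babcbcbb"
Scanning for longest run:
  Position 1 ('a'): new char, reset run to 1
  Position 2 ('b'): new char, reset run to 1
  Position 3 ('c'): new char, reset run to 1
  Position 4 ('b'): new char, reset run to 1
  Position 5 ('c'): new char, reset run to 1
  Position 6 ('b'): new char, reset run to 1
  Position 7 ('b'): continues run of 'b', length=2
Longest run: 'b' with length 2

2


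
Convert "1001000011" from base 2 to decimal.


Input: "1001000011" in base 2
Positional expansion:
  Digit '1' (value 1) x 2^9 = 512
  Digit '0' (value 0) x 2^8 = 0
  Digit '0' (value 0) x 2^7 = 0
  Digit '1' (value 1) x 2^6 = 64
  Digit '0' (value 0) x 2^5 = 0
  Digit '0' (value 0) x 2^4 = 0
  Digit '0' (value 0) x 2^3 = 0
  Digit '0' (value 0) x 2^2 = 0
  Digit '1' (value 1) x 2^1 = 2
  Digit '1' (value 1) x 2^0 = 1
Sum = 579

579


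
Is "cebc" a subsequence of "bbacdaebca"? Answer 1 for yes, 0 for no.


Check if "cebc" is a subsequence of "bbacdaebca"
Greedy scan:
  Position 0 ('b'): no match needed
  Position 1 ('b'): no match needed
  Position 2 ('a'): no match needed
  Position 3 ('c'): matches sub[0] = 'c'
  Position 4 ('d'): no match needed
  Position 5 ('a'): no match needed
  Position 6 ('e'): matches sub[1] = 'e'
  Position 7 ('b'): matches sub[2] = 'b'
  Position 8 ('c'): matches sub[3] = 'c'
  Position 9 ('a'): no match needed
All 4 characters matched => is a subsequence

1


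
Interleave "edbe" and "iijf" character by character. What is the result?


Interleaving "edbe" and "iijf":
  Position 0: 'e' from first, 'i' from second => "ei"
  Position 1: 'd' from first, 'i' from second => "di"
  Position 2: 'b' from first, 'j' from second => "bj"
  Position 3: 'e' from first, 'f' from second => "ef"
Result: eidibjef

eidibjef


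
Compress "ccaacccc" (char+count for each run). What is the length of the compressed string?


Input: ccaacccc
Runs:
  'c' x 2 => "c2"
  'a' x 2 => "a2"
  'c' x 4 => "c4"
Compressed: "c2a2c4"
Compressed length: 6

6


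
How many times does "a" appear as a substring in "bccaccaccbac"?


Searching for "a" in "bccaccaccbac"
Scanning each position:
  Position 0: "b" => no
  Position 1: "c" => no
  Position 2: "c" => no
  Position 3: "a" => MATCH
  Position 4: "c" => no
  Position 5: "c" => no
  Position 6: "a" => MATCH
  Position 7: "c" => no
  Position 8: "c" => no
  Position 9: "b" => no
  Position 10: "a" => MATCH
  Position 11: "c" => no
Total occurrences: 3

3


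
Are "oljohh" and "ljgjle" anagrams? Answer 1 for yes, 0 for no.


Strings: "oljohh", "ljgjle"
Sorted first:  hhjloo
Sorted second: egjjll
Differ at position 0: 'h' vs 'e' => not anagrams

0


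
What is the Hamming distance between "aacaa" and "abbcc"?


Comparing "aacaa" and "abbcc" position by position:
  Position 0: 'a' vs 'a' => same
  Position 1: 'a' vs 'b' => differ
  Position 2: 'c' vs 'b' => differ
  Position 3: 'a' vs 'c' => differ
  Position 4: 'a' vs 'c' => differ
Total differences (Hamming distance): 4

4


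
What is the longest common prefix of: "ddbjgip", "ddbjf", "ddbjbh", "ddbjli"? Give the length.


Words: ddbjgip, ddbjf, ddbjbh, ddbjli
  Position 0: all 'd' => match
  Position 1: all 'd' => match
  Position 2: all 'b' => match
  Position 3: all 'j' => match
  Position 4: ('g', 'f', 'b', 'l') => mismatch, stop
LCP = "ddbj" (length 4)

4


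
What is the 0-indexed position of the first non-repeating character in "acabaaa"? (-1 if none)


Input: acabaaa
Character frequencies:
  'a': 5
  'b': 1
  'c': 1
Scanning left to right for freq == 1:
  Position 0 ('a'): freq=5, skip
  Position 1 ('c'): unique! => answer = 1

1


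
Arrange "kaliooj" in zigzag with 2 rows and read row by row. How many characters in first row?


Zigzag "kaliooj" into 2 rows:
Placing characters:
  'k' => row 0
  'a' => row 1
  'l' => row 0
  'i' => row 1
  'o' => row 0
  'o' => row 1
  'j' => row 0
Rows:
  Row 0: "kloj"
  Row 1: "aio"
First row length: 4

4


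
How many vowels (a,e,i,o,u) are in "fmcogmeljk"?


Input: fmcogmeljk
Checking each character:
  'f' at position 0: consonant
  'm' at position 1: consonant
  'c' at position 2: consonant
  'o' at position 3: vowel (running total: 1)
  'g' at position 4: consonant
  'm' at position 5: consonant
  'e' at position 6: vowel (running total: 2)
  'l' at position 7: consonant
  'j' at position 8: consonant
  'k' at position 9: consonant
Total vowels: 2

2


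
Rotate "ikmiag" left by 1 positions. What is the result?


Input: "ikmiag", rotate left by 1
First 1 characters: "i"
Remaining characters: "kmiag"
Concatenate remaining + first: "kmiag" + "i" = "kmiagi"

kmiagi


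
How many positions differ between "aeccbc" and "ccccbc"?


Comparing "aeccbc" and "ccccbc" position by position:
  Position 0: 'a' vs 'c' => DIFFER
  Position 1: 'e' vs 'c' => DIFFER
  Position 2: 'c' vs 'c' => same
  Position 3: 'c' vs 'c' => same
  Position 4: 'b' vs 'b' => same
  Position 5: 'c' vs 'c' => same
Positions that differ: 2

2


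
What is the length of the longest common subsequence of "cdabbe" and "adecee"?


LCS of "cdabbe" and "adecee"
DP table:
           a    d    e    c    e    e
      0    0    0    0    0    0    0
  c   0    0    0    0    1    1    1
  d   0    0    1    1    1    1    1
  a   0    1    1    1    1    1    1
  b   0    1    1    1    1    1    1
  b   0    1    1    1    1    1    1
  e   0    1    1    2    2    2    2
LCS length = dp[6][6] = 2

2


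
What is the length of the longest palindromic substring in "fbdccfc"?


Input: "fbdccfc"
Checking substrings for palindromes:
  [4:7] "cfc" (len 3) => palindrome
  [3:5] "cc" (len 2) => palindrome
Longest palindromic substring: "cfc" with length 3

3


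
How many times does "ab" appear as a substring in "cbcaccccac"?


Searching for "ab" in "cbcaccccac"
Scanning each position:
  Position 0: "cb" => no
  Position 1: "bc" => no
  Position 2: "ca" => no
  Position 3: "ac" => no
  Position 4: "cc" => no
  Position 5: "cc" => no
  Position 6: "cc" => no
  Position 7: "ca" => no
  Position 8: "ac" => no
Total occurrences: 0

0


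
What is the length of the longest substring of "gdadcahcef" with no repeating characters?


Input: "gdadcahcef"
Sliding window (track last position of each char):
  Position 0 ('g'): window [0,0] length 1 -- new best
  Position 1 ('d'): window [0,1] length 2 -- new best
  Position 2 ('a'): window [0,2] length 3 -- new best
  Position 3 ('d'): repeat (last at 1), move window start to 2
  Position 3 ('d'): window [2,3] length 2
  Position 4 ('c'): window [2,4] length 3
  Position 5 ('a'): repeat (last at 2), move window start to 3
  Position 5 ('a'): window [3,5] length 3
  Position 6 ('h'): window [3,6] length 4 -- new best
  Position 7 ('c'): repeat (last at 4), move window start to 5
  Position 7 ('c'): window [5,7] length 3
  Position 8 ('e'): window [5,8] length 4
  Position 9 ('f'): window [5,9] length 5 -- new best
Longest substring with no repeats: "ahcef" with length 5

5


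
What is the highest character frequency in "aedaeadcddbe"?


Input: aedaeadcddbe
Character counts:
  'a': 3
  'b': 1
  'c': 1
  'd': 4
  'e': 3
Maximum frequency: 4

4


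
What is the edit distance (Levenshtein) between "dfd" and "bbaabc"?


Computing edit distance: "dfd" -> "bbaabc"
DP table:
           b    b    a    a    b    c
      0    1    2    3    4    5    6
  d   1    1    2    3    4    5    6
  f   2    2    2    3    4    5    6
  d   3    3    3    3    4    5    6
Edit distance = dp[3][6] = 6

6


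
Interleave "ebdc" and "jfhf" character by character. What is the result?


Interleaving "ebdc" and "jfhf":
  Position 0: 'e' from first, 'j' from second => "ej"
  Position 1: 'b' from first, 'f' from second => "bf"
  Position 2: 'd' from first, 'h' from second => "dh"
  Position 3: 'c' from first, 'f' from second => "cf"
Result: ejbfdhcf

ejbfdhcf


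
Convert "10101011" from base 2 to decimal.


Input: "10101011" in base 2
Positional expansion:
  Digit '1' (value 1) x 2^7 = 128
  Digit '0' (value 0) x 2^6 = 0
  Digit '1' (value 1) x 2^5 = 32
  Digit '0' (value 0) x 2^4 = 0
  Digit '1' (value 1) x 2^3 = 8
  Digit '0' (value 0) x 2^2 = 0
  Digit '1' (value 1) x 2^1 = 2
  Digit '1' (value 1) x 2^0 = 1
Sum = 171

171


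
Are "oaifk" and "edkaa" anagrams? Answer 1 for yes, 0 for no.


Strings: "oaifk", "edkaa"
Sorted first:  afiko
Sorted second: aadek
Differ at position 1: 'f' vs 'a' => not anagrams

0


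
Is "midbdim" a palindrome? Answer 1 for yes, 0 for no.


Input: midbdim
Reversed: midbdim
  Compare pos 0 ('m') with pos 6 ('m'): match
  Compare pos 1 ('i') with pos 5 ('i'): match
  Compare pos 2 ('d') with pos 4 ('d'): match
Result: palindrome

1


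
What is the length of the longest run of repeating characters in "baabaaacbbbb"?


Input: "baabaaacbbbb"
Scanning for longest run:
  Position 1 ('a'): new char, reset run to 1
  Position 2 ('a'): continues run of 'a', length=2
  Position 3 ('b'): new char, reset run to 1
  Position 4 ('a'): new char, reset run to 1
  Position 5 ('a'): continues run of 'a', length=2
  Position 6 ('a'): continues run of 'a', length=3
  Position 7 ('c'): new char, reset run to 1
  Position 8 ('b'): new char, reset run to 1
  Position 9 ('b'): continues run of 'b', length=2
  Position 10 ('b'): continues run of 'b', length=3
  Position 11 ('b'): continues run of 'b', length=4
Longest run: 'b' with length 4

4


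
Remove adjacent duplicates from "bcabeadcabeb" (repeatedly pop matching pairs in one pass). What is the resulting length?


Input: bcabeadcabeb
Stack-based adjacent duplicate removal:
  Read 'b': push. Stack: b
  Read 'c': push. Stack: bc
  Read 'a': push. Stack: bca
  Read 'b': push. Stack: bcab
  Read 'e': push. Stack: bcabe
  Read 'a': push. Stack: bcabea
  Read 'd': push. Stack: bcabead
  Read 'c': push. Stack: bcabeadc
  Read 'a': push. Stack: bcabeadca
  Read 'b': push. Stack: bcabeadcab
  Read 'e': push. Stack: bcabeadcabe
  Read 'b': push. Stack: bcabeadcabeb
Final stack: "bcabeadcabeb" (length 12)

12


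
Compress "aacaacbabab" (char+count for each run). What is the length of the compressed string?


Input: aacaacbabab
Runs:
  'a' x 2 => "a2"
  'c' x 1 => "c1"
  'a' x 2 => "a2"
  'c' x 1 => "c1"
  'b' x 1 => "b1"
  'a' x 1 => "a1"
  'b' x 1 => "b1"
  'a' x 1 => "a1"
  'b' x 1 => "b1"
Compressed: "a2c1a2c1b1a1b1a1b1"
Compressed length: 18

18


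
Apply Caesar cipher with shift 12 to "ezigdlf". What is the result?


Caesar cipher: shift "ezigdlf" by 12
  'e' (pos 4) + 12 = pos 16 = 'q'
  'z' (pos 25) + 12 = pos 11 = 'l'
  'i' (pos 8) + 12 = pos 20 = 'u'
  'g' (pos 6) + 12 = pos 18 = 's'
  'd' (pos 3) + 12 = pos 15 = 'p'
  'l' (pos 11) + 12 = pos 23 = 'x'
  'f' (pos 5) + 12 = pos 17 = 'r'
Result: qluspxr

qluspxr


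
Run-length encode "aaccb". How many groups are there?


Input: aaccb
Scanning for consecutive runs:
  Group 1: 'a' x 2 (positions 0-1)
  Group 2: 'c' x 2 (positions 2-3)
  Group 3: 'b' x 1 (positions 4-4)
Total groups: 3

3
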